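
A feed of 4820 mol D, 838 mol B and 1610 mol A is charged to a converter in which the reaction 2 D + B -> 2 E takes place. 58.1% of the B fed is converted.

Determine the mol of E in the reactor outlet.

B reacted = 0.581 × 838 = 486.9 mol; ν_B = −1, so ξ = 486.9/1 = 486.9 mol.
Outlet amounts (n = n₀ + ν ξ):
  D: 4820 − 2(486.9) = 3846
  B: 838 − 1(486.9) = 351.1
  E: 0 + 2(486.9) = 973.8
  A: 1610 (inert)

974 mol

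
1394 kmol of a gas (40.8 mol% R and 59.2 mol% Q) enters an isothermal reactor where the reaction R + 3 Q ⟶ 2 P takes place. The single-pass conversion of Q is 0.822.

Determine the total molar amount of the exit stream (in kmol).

942 kmol

Q reacted = 0.822 × 825.2 = 678.4 kmol; ν_Q = −3, so ξ = 678.4/3 = 226.1 kmol.
Outlet amounts (n = n₀ + ν ξ):
  R: 568.8 − 1(226.1) = 342.6
  Q: 825.2 − 3(226.1) = 146.9
  P: 0 + 2(226.1) = 452.2
Total out = 342.6 + 146.9 + 452.2 = 941.8 kmol.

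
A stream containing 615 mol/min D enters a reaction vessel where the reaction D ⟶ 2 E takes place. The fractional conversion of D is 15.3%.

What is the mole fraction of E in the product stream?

D reacted = 0.153 × 615 = 94.09 mol/min; ν_D = −1, so ξ = 94.09/1 = 94.09 mol/min.
Outlet amounts (n = n₀ + ν ξ):
  D: 615 − 1(94.09) = 520.9
  E: 0 + 2(94.09) = 188.2
Total out = 709.1 mol/min; y_E = 188.2 / 709.1 = 0.2654.

0.265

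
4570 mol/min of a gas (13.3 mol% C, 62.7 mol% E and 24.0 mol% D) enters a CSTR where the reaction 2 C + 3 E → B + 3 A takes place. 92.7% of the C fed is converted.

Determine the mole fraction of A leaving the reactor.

0.197

C reacted = 0.927 × 607.8 = 563.4 mol/min; ν_C = −2, so ξ = 563.4/2 = 281.7 mol/min.
Outlet amounts (n = n₀ + ν ξ):
  C: 607.8 − 2(281.7) = 44.37
  E: 2865 − 3(281.7) = 2020
  B: 0 + 1(281.7) = 281.7
  A: 0 + 3(281.7) = 845.2
  D: 1097 (inert)
Total out = 4288 mol/min; y_A = 845.2 / 4288 = 0.1971.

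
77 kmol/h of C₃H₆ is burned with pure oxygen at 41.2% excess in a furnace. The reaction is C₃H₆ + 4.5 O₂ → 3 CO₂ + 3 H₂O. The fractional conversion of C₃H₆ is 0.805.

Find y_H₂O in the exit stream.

Stoichiometric O₂ = 4.5 × 77 = 346.5 kmol/h; O₂ fed = 346.5 × 1.412 = 489.3 kmol/h.
Fuel reacted = 0.805 × 77 → ξ = 61.99 kmol/h.
Outlet (n = n₀ + ν ξ):
  C₃H₆: 77 − 1(61.99) = 15.01
  O₂: 489.3 − 4.5(61.99) = 210.3
  CO₂: 0 + 3(61.99) = 186
  H₂O: 0 + 3(61.99) = 186
Total out = 597.3 kmol/h; y_H₂O = 186 / 597.3 = 0.3114.

0.311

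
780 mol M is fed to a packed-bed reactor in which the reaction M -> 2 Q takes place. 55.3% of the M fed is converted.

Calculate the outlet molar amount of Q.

M reacted = 0.553 × 780 = 431.3 mol; ν_M = −1, so ξ = 431.3/1 = 431.3 mol.
Outlet amounts (n = n₀ + ν ξ):
  M: 780 − 1(431.3) = 348.7
  Q: 0 + 2(431.3) = 862.7

863 mol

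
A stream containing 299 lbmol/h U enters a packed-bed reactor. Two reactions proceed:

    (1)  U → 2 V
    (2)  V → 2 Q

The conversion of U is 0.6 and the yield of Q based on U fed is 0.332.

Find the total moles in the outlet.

Conversion of U: U consumed = 1ξ₁ = 0.6 × 299 → ξ₁ = 179.4 lbmol/h.
Yield of Q: 2ξ₂ / 299 = 0.332 → ξ₂ = 49.63 lbmol/h.
Outlet amounts (n = n₀ + Σ ν·ξ):
  U: 299 − 1(179.4) = 119.6
  V: 0 + 2(179.4) − 1(49.63) = 309.2
  Q: 0 + 2(49.63) = 99.27
Total out = 119.6 + 309.2 + 99.27 = 528 lbmol/h.

528 lbmol/h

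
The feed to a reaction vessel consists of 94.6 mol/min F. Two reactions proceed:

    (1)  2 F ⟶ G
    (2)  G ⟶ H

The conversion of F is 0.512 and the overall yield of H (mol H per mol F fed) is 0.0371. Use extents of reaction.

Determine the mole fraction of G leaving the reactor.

Conversion of F: F consumed = 2ξ₁ = 0.512 × 94.6 → ξ₁ = 24.22 mol/min.
Yield of H: 1ξ₂ / 94.6 = 0.0371 → ξ₂ = 3.51 mol/min.
Outlet amounts (n = n₀ + Σ ν·ξ):
  F: 94.6 − 2(24.22) = 46.16
  G: 0 + 1(24.22) − 1(3.51) = 20.71
  H: 0 + 1(3.51) = 3.51
Total out = 70.38 mol/min; y_G = 20.71 / 70.38 = 0.2942.

0.294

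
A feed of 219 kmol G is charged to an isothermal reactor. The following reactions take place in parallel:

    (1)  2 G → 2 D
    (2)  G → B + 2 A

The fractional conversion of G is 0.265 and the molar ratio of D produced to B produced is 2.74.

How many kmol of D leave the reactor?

Conversion of G: G consumed = 0.265 × 219 = 58.04 kmol = 2ξ₁ + 1ξ₂.
Selectivity: 2ξ₁ / (1ξ₂) = 2.74 → ξ₁ = 1.37 ξ₂.
Substitute: (2·1.37 + 1) ξ₂ = 58.04 → ξ₂ = 15.52 kmol, ξ₁ = 21.26 kmol.
Outlet amounts (n = n₀ + Σ ν·ξ):
  G: 219 − 2(21.26) − 1(15.52) = 161
  D: 0 + 2(21.26) = 42.52
  B: 0 + 1(15.52) = 15.52
  A: 0 + 2(15.52) = 31.03

42.5 kmol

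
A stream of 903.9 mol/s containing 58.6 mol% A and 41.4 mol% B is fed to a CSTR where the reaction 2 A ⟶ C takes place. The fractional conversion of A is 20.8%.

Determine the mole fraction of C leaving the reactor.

A reacted = 0.208 × 529.7 = 110.2 mol/s; ν_A = −2, so ξ = 110.2/2 = 55.09 mol/s.
Outlet amounts (n = n₀ + ν ξ):
  A: 529.7 − 2(55.09) = 419.5
  C: 0 + 1(55.09) = 55.09
  B: 374.2 (inert)
Total out = 848.8 mol/s; y_C = 55.09 / 848.8 = 0.0649.

0.0649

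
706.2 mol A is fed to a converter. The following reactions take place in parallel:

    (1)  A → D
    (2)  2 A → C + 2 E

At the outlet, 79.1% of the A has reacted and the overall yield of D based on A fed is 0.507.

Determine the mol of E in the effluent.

201 mol

Yield of D: 1ξ₁ / 706.2 = 0.507 → ξ₁ = 358 mol.
Conversion of A: 1ξ₁ + 2ξ₂ = 0.791 × 706.2 = 558.6 → ξ₂ = 100.3 mol.
Outlet amounts (n = n₀ + Σ ν·ξ):
  A: 706.2 − 1(358) − 2(100.3) = 147.6
  D: 0 + 1(358) = 358
  C: 0 + 1(100.3) = 100.3
  E: 0 + 2(100.3) = 200.6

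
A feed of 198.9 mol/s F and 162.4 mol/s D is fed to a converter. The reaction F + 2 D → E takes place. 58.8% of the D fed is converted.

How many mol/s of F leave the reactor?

D reacted = 0.588 × 162.4 = 95.49 mol/s; ν_D = −2, so ξ = 95.49/2 = 47.75 mol/s.
Outlet amounts (n = n₀ + ν ξ):
  F: 198.9 − 1(47.75) = 151.2
  D: 162.4 − 2(47.75) = 66.91
  E: 0 + 1(47.75) = 47.75

151 mol/s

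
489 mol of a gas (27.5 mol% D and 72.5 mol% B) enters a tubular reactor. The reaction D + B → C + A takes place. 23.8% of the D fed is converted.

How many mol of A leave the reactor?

32 mol

D reacted = 0.238 × 134.5 = 32.01 mol; ν_D = −1, so ξ = 32.01/1 = 32.01 mol.
Outlet amounts (n = n₀ + ν ξ):
  D: 134.5 − 1(32.01) = 102.5
  B: 354.5 − 1(32.01) = 322.5
  C: 0 + 1(32.01) = 32.01
  A: 0 + 1(32.01) = 32.01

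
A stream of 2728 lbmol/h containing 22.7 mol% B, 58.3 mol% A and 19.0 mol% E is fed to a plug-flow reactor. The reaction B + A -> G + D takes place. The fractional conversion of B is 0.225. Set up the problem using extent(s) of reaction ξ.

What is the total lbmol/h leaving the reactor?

2730 lbmol/h

B reacted = 0.225 × 619.3 = 139.3 lbmol/h; ν_B = −1, so ξ = 139.3/1 = 139.3 lbmol/h.
Outlet amounts (n = n₀ + ν ξ):
  B: 619.3 − 1(139.3) = 479.9
  A: 1590 − 1(139.3) = 1451
  G: 0 + 1(139.3) = 139.3
  D: 0 + 1(139.3) = 139.3
  E: 518.3 (inert)
Total out = 479.9 + 1451 + 139.3 + 139.3 + 518.3 = 2728 lbmol/h.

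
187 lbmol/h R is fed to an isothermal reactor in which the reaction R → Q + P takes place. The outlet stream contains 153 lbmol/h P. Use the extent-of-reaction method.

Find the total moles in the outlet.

For P: n = n₀ + 1ξ → 153 = 0 + 1ξ, giving ξ = 153 lbmol/h.
Outlet amounts (n = n₀ + ν ξ):
  R: 187 − 1(153) = 34
  Q: 0 + 1(153) = 153
  P: 0 + 1(153) = 153
Total out = 34 + 153 + 153 = 340 lbmol/h.

340 lbmol/h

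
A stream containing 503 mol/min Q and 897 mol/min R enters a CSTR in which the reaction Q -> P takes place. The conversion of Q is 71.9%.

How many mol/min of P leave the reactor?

Q reacted = 0.719 × 503 = 361.7 mol/min; ν_Q = −1, so ξ = 361.7/1 = 361.7 mol/min.
Outlet amounts (n = n₀ + ν ξ):
  Q: 503 − 1(361.7) = 141.3
  P: 0 + 1(361.7) = 361.7
  R: 897 (inert)

362 mol/min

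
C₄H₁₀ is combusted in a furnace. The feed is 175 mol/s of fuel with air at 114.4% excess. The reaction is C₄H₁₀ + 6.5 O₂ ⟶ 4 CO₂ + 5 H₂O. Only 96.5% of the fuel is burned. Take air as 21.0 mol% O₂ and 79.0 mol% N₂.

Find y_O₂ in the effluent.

0.111

Stoichiometric O₂ = 6.5 × 175 = 1138 mol/s; O₂ fed = 1138 × 2.144 = 2439 mol/s.
N₂ fed = 2439 × 79/21 = 9175 mol/s.
Fuel reacted = 0.965 × 175 → ξ = 168.9 mol/s.
Outlet (n = n₀ + ν ξ):
  C₄H₁₀: 175 − 1(168.9) = 6.125
  O₂: 2439 − 6.5(168.9) = 1341
  N₂: 9175 (inert)
  CO₂: 0 + 4(168.9) = 675.5
  H₂O: 0 + 5(168.9) = 844.4
Total out = 12040 mol/s; y_O₂ = 1341 / 12040 = 0.1114.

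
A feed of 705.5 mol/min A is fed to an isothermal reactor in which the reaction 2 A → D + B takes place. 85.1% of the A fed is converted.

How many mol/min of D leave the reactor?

A reacted = 0.851 × 705.5 = 600.4 mol/min; ν_A = −2, so ξ = 600.4/2 = 300.2 mol/min.
Outlet amounts (n = n₀ + ν ξ):
  A: 705.5 − 2(300.2) = 105.1
  D: 0 + 1(300.2) = 300.2
  B: 0 + 1(300.2) = 300.2

300 mol/min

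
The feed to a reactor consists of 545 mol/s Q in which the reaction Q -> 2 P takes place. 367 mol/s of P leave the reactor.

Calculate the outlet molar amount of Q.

362 mol/s

For P: n = n₀ + 2ξ → 367 = 0 + 2ξ, giving ξ = 183.5 mol/s.
Outlet amounts (n = n₀ + ν ξ):
  Q: 545 − 1(183.5) = 361.5
  P: 0 + 2(183.5) = 367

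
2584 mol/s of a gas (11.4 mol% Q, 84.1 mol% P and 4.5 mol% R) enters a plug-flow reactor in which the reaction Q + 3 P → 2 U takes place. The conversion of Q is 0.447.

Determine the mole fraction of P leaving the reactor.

0.766

Q reacted = 0.447 × 294.6 = 131.7 mol/s; ν_Q = −1, so ξ = 131.7/1 = 131.7 mol/s.
Outlet amounts (n = n₀ + ν ξ):
  Q: 294.6 − 1(131.7) = 162.9
  P: 2173 − 3(131.7) = 1778
  U: 0 + 2(131.7) = 263.4
  R: 116.3 (inert)
Total out = 2321 mol/s; y_P = 1778 / 2321 = 0.7662.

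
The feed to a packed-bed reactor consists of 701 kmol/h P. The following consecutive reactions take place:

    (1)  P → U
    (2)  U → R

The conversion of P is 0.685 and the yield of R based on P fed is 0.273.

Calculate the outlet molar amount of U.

289 kmol/h

Conversion of P: P consumed = 1ξ₁ = 0.685 × 701 → ξ₁ = 480.2 kmol/h.
Yield of R: 1ξ₂ / 701 = 0.273 → ξ₂ = 191.4 kmol/h.
Outlet amounts (n = n₀ + Σ ν·ξ):
  P: 701 − 1(480.2) = 220.8
  U: 0 + 1(480.2) − 1(191.4) = 288.8
  R: 0 + 1(191.4) = 191.4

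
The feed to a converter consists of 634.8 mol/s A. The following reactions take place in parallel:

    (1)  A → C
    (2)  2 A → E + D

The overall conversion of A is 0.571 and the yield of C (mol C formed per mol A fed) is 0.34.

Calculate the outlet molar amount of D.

73.3 mol/s

Yield of C: 1ξ₁ / 634.8 = 0.34 → ξ₁ = 215.8 mol/s.
Conversion of A: 1ξ₁ + 2ξ₂ = 0.571 × 634.8 = 362.5 → ξ₂ = 73.32 mol/s.
Outlet amounts (n = n₀ + Σ ν·ξ):
  A: 634.8 − 1(215.8) − 2(73.32) = 272.3
  C: 0 + 1(215.8) = 215.8
  E: 0 + 1(73.32) = 73.32
  D: 0 + 1(73.32) = 73.32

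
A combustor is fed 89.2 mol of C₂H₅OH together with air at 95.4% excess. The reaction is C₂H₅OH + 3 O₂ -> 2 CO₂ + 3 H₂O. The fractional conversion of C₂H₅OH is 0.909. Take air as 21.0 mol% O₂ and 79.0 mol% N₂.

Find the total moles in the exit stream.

Stoichiometric O₂ = 3 × 89.2 = 267.6 mol; O₂ fed = 267.6 × 1.954 = 522.9 mol.
N₂ fed = 522.9 × 79/21 = 1967 mol.
Fuel reacted = 0.909 × 89.2 → ξ = 81.08 mol.
Outlet (n = n₀ + ν ξ):
  C₂H₅OH: 89.2 − 1(81.08) = 8.117
  O₂: 522.9 − 3(81.08) = 279.6
  N₂: 1967 (inert)
  CO₂: 0 + 2(81.08) = 162.2
  H₂O: 0 + 3(81.08) = 243.2
Total out = 8.117 + 279.6 + 1967 + 162.2 + 243.2 = 2660 mol.

2660 mol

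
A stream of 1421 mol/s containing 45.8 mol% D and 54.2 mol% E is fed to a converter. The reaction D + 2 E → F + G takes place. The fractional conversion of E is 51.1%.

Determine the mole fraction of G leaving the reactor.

E reacted = 0.511 × 770.2 = 393.6 mol/s; ν_E = −2, so ξ = 393.6/2 = 196.8 mol/s.
Outlet amounts (n = n₀ + ν ξ):
  D: 650.8 − 1(196.8) = 454
  E: 770.2 − 2(196.8) = 376.6
  F: 0 + 1(196.8) = 196.8
  G: 0 + 1(196.8) = 196.8
Total out = 1224 mol/s; y_G = 196.8 / 1224 = 0.1607.

0.161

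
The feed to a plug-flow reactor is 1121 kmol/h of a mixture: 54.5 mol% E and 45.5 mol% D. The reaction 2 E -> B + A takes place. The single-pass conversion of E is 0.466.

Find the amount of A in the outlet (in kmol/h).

E reacted = 0.466 × 610.9 = 284.7 kmol/h; ν_E = −2, so ξ = 284.7/2 = 142.4 kmol/h.
Outlet amounts (n = n₀ + ν ξ):
  E: 610.9 − 2(142.4) = 326.2
  B: 0 + 1(142.4) = 142.4
  A: 0 + 1(142.4) = 142.4
  D: 510.1 (inert)

142 kmol/h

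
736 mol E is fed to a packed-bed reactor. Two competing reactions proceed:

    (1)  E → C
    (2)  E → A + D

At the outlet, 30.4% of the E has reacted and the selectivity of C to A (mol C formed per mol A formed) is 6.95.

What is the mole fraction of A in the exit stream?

Conversion of E: E consumed = 0.304 × 736 = 223.7 mol = 1ξ₁ + 1ξ₂.
Selectivity: 1ξ₁ / (1ξ₂) = 6.95 → ξ₁ = 6.95 ξ₂.
Substitute: (1·6.95 + 1) ξ₂ = 223.7 → ξ₂ = 28.14 mol, ξ₁ = 195.6 mol.
Outlet amounts (n = n₀ + Σ ν·ξ):
  E: 736 − 1(195.6) − 1(28.14) = 512.3
  C: 0 + 1(195.6) = 195.6
  A: 0 + 1(28.14) = 28.14
  D: 0 + 1(28.14) = 28.14
Total out = 764.1 mol; y_A = 28.14 / 764.1 = 0.03683.

0.0368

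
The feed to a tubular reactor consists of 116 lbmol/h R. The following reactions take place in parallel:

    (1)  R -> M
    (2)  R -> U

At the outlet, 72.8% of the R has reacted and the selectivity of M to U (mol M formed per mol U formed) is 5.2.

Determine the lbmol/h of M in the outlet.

Conversion of R: R consumed = 0.728 × 116 = 84.45 lbmol/h = 1ξ₁ + 1ξ₂.
Selectivity: 1ξ₁ / (1ξ₂) = 5.2 → ξ₁ = 5.2 ξ₂.
Substitute: (1·5.2 + 1) ξ₂ = 84.45 → ξ₂ = 13.62 lbmol/h, ξ₁ = 70.83 lbmol/h.
Outlet amounts (n = n₀ + Σ ν·ξ):
  R: 116 − 1(70.83) − 1(13.62) = 31.55
  M: 0 + 1(70.83) = 70.83
  U: 0 + 1(13.62) = 13.62

70.8 lbmol/h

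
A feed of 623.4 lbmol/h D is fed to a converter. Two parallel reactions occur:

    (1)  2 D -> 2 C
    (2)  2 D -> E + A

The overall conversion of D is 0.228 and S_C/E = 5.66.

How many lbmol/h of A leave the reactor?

Conversion of D: D consumed = 0.228 × 623.4 = 142.1 lbmol/h = 2ξ₁ + 2ξ₂.
Selectivity: 2ξ₁ / (1ξ₂) = 5.66 → ξ₁ = 2.83 ξ₂.
Substitute: (2·2.83 + 2) ξ₂ = 142.1 → ξ₂ = 18.56 lbmol/h, ξ₁ = 52.51 lbmol/h.
Outlet amounts (n = n₀ + Σ ν·ξ):
  D: 623.4 − 2(52.51) − 2(18.56) = 481.3
  C: 0 + 2(52.51) = 105
  E: 0 + 1(18.56) = 18.56
  A: 0 + 1(18.56) = 18.56

18.6 lbmol/h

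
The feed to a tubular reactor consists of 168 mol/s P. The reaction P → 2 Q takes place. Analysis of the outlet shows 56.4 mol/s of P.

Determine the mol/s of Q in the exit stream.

223 mol/s

For P: n = n₀ − 1ξ → 56.4 = 168 − 1ξ, giving ξ = 111.6 mol/s.
Outlet amounts (n = n₀ + ν ξ):
  P: 168 − 1(111.6) = 56.4
  Q: 0 + 2(111.6) = 223.2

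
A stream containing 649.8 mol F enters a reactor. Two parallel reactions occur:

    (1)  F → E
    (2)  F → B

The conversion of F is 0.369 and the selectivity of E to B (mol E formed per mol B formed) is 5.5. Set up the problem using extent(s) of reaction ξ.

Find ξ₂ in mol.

Conversion of F: F consumed = 0.369 × 649.8 = 239.8 mol = 1ξ₁ + 1ξ₂.
Selectivity: 1ξ₁ / (1ξ₂) = 5.5 → ξ₁ = 5.5 ξ₂.
Substitute: (1·5.5 + 1) ξ₂ = 239.8 → ξ₂ = 36.89 mol, ξ₁ = 202.9 mol.
Outlet amounts (n = n₀ + Σ ν·ξ):
  F: 649.8 − 1(202.9) − 1(36.89) = 410
  E: 0 + 1(202.9) = 202.9
  B: 0 + 1(36.89) = 36.89

ξ₂ = 36.9 mol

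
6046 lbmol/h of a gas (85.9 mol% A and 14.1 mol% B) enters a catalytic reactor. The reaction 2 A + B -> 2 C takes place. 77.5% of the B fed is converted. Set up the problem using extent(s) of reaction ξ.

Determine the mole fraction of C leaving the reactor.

0.245

B reacted = 0.775 × 852.5 = 660.7 lbmol/h; ν_B = −1, so ξ = 660.7/1 = 660.7 lbmol/h.
Outlet amounts (n = n₀ + ν ξ):
  A: 5194 − 2(660.7) = 3872
  B: 852.5 − 1(660.7) = 191.8
  C: 0 + 2(660.7) = 1321
Total out = 5385 lbmol/h; y_C = 1321 / 5385 = 0.2454.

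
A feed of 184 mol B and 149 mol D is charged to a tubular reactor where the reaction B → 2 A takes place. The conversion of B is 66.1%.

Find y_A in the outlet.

0.535

B reacted = 0.661 × 184 = 121.6 mol; ν_B = −1, so ξ = 121.6/1 = 121.6 mol.
Outlet amounts (n = n₀ + ν ξ):
  B: 184 − 1(121.6) = 62.38
  A: 0 + 2(121.6) = 243.2
  D: 149 (inert)
Total out = 454.6 mol; y_A = 243.2 / 454.6 = 0.5351.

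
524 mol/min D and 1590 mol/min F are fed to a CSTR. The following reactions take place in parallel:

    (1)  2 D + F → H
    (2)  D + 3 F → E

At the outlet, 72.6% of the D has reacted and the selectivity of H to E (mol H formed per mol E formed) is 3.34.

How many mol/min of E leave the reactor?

49.5 mol/min

Conversion of D: D consumed = 0.726 × 524 = 380.4 mol/min = 2ξ₁ + 1ξ₂.
Selectivity: 1ξ₁ / (1ξ₂) = 3.34 → ξ₁ = 3.34 ξ₂.
Substitute: (2·3.34 + 1) ξ₂ = 380.4 → ξ₂ = 49.53 mol/min, ξ₁ = 165.4 mol/min.
Outlet amounts (n = n₀ + Σ ν·ξ):
  D: 524 − 2(165.4) − 1(49.53) = 143.6
  F: 1590 − 1(165.4) − 3(49.53) = 1276
  H: 0 + 1(165.4) = 165.4
  E: 0 + 1(49.53) = 49.53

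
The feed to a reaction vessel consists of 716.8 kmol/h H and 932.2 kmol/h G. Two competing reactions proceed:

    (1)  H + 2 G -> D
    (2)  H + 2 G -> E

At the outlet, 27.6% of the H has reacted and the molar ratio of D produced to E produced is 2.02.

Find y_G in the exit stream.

Conversion of H: H consumed = 0.276 × 716.8 = 197.8 kmol/h = 1ξ₁ + 1ξ₂.
Selectivity: 1ξ₁ / (1ξ₂) = 2.02 → ξ₁ = 2.02 ξ₂.
Substitute: (1·2.02 + 1) ξ₂ = 197.8 → ξ₂ = 65.51 kmol/h, ξ₁ = 132.3 kmol/h.
Outlet amounts (n = n₀ + Σ ν·ξ):
  H: 716.8 − 1(132.3) − 1(65.51) = 519
  G: 932.2 − 2(132.3) − 2(65.51) = 536.5
  D: 0 + 1(132.3) = 132.3
  E: 0 + 1(65.51) = 65.51
Total out = 1253 kmol/h; y_G = 536.5 / 1253 = 0.4281.

0.428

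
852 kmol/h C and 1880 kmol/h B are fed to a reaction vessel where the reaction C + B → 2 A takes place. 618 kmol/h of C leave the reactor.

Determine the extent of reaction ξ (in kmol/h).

ξ = 234 kmol/h

For C: n = n₀ − 1ξ → 618 = 852 − 1ξ, giving ξ = 234 kmol/h.
Outlet amounts (n = n₀ + ν ξ):
  C: 852 − 1(234) = 618
  B: 1880 − 1(234) = 1646
  A: 0 + 2(234) = 468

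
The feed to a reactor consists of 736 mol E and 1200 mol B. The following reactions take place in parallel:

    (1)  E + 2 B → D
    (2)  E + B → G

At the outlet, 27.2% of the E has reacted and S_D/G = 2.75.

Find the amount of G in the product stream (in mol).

Conversion of E: E consumed = 0.272 × 736 = 200.2 mol = 1ξ₁ + 1ξ₂.
Selectivity: 1ξ₁ / (1ξ₂) = 2.75 → ξ₁ = 2.75 ξ₂.
Substitute: (1·2.75 + 1) ξ₂ = 200.2 → ξ₂ = 53.38 mol, ξ₁ = 146.8 mol.
Outlet amounts (n = n₀ + Σ ν·ξ):
  E: 736 − 1(146.8) − 1(53.38) = 535.8
  B: 1200 − 2(146.8) − 1(53.38) = 853
  D: 0 + 1(146.8) = 146.8
  G: 0 + 1(53.38) = 53.38

53.4 mol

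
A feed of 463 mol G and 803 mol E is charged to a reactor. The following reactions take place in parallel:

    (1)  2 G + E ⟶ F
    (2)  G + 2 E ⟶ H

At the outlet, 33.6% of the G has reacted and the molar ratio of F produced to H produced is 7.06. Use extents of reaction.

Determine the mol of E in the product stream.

Conversion of G: G consumed = 0.336 × 463 = 155.6 mol = 2ξ₁ + 1ξ₂.
Selectivity: 1ξ₁ / (1ξ₂) = 7.06 → ξ₁ = 7.06 ξ₂.
Substitute: (2·7.06 + 1) ξ₂ = 155.6 → ξ₂ = 10.29 mol, ξ₁ = 72.64 mol.
Outlet amounts (n = n₀ + Σ ν·ξ):
  G: 463 − 2(72.64) − 1(10.29) = 307.4
  E: 803 − 1(72.64) − 2(10.29) = 709.8
  F: 0 + 1(72.64) = 72.64
  H: 0 + 1(10.29) = 10.29

710 mol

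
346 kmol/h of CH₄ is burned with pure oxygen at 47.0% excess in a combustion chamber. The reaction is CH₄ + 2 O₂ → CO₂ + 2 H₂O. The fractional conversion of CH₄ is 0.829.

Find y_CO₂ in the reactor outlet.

0.21

Stoichiometric O₂ = 2 × 346 = 692 kmol/h; O₂ fed = 692 × 1.470 = 1017 kmol/h.
Fuel reacted = 0.829 × 346 → ξ = 286.8 kmol/h.
Outlet (n = n₀ + ν ξ):
  CH₄: 346 − 1(286.8) = 59.17
  O₂: 1017 − 2(286.8) = 443.6
  CO₂: 0 + 1(286.8) = 286.8
  H₂O: 0 + 2(286.8) = 573.7
Total out = 1363 kmol/h; y_CO₂ = 286.8 / 1363 = 0.2104.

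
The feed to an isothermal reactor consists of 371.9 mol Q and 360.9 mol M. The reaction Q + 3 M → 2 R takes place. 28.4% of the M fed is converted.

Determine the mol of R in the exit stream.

68.3 mol

M reacted = 0.284 × 360.9 = 102.5 mol; ν_M = −3, so ξ = 102.5/3 = 34.17 mol.
Outlet amounts (n = n₀ + ν ξ):
  Q: 371.9 − 1(34.17) = 337.7
  M: 360.9 − 3(34.17) = 258.4
  R: 0 + 2(34.17) = 68.33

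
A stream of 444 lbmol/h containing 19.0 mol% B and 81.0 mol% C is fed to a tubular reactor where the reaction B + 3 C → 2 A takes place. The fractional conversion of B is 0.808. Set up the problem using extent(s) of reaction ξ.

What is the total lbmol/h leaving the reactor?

308 lbmol/h

B reacted = 0.808 × 84.36 = 68.16 lbmol/h; ν_B = −1, so ξ = 68.16/1 = 68.16 lbmol/h.
Outlet amounts (n = n₀ + ν ξ):
  B: 84.36 − 1(68.16) = 16.2
  C: 359.6 − 3(68.16) = 155.2
  A: 0 + 2(68.16) = 136.3
Total out = 16.2 + 155.2 + 136.3 = 307.7 lbmol/h.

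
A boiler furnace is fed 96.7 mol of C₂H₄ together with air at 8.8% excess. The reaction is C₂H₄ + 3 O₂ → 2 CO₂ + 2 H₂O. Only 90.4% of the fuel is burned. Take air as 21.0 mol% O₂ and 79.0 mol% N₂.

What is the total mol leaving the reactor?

Stoichiometric O₂ = 3 × 96.7 = 290.1 mol; O₂ fed = 290.1 × 1.088 = 315.6 mol.
N₂ fed = 315.6 × 79/21 = 1187 mol.
Fuel reacted = 0.904 × 96.7 → ξ = 87.42 mol.
Outlet (n = n₀ + ν ξ):
  C₂H₄: 96.7 − 1(87.42) = 9.283
  O₂: 315.6 − 3(87.42) = 53.38
  N₂: 1187 (inert)
  CO₂: 0 + 2(87.42) = 174.8
  H₂O: 0 + 2(87.42) = 174.8
Total out = 9.283 + 53.38 + 1187 + 174.8 + 174.8 = 1600 mol.

1600 mol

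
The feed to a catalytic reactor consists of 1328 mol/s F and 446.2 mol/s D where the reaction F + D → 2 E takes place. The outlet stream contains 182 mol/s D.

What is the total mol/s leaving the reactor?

For D: n = n₀ − 1ξ → 182 = 446.2 − 1ξ, giving ξ = 264.2 mol/s.
Outlet amounts (n = n₀ + ν ξ):
  F: 1328 − 1(264.2) = 1064
  D: 446.2 − 1(264.2) = 182
  E: 0 + 2(264.2) = 528.4
Total out = 1064 + 182 + 528.4 = 1774 mol/s.

1770 mol/s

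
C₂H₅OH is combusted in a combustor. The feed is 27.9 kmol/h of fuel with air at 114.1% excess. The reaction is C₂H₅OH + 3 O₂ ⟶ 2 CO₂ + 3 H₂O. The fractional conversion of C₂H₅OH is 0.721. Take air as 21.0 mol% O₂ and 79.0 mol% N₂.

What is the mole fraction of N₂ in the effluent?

0.748

Stoichiometric O₂ = 3 × 27.9 = 83.7 kmol/h; O₂ fed = 83.7 × 2.141 = 179.2 kmol/h.
N₂ fed = 179.2 × 79/21 = 674.1 kmol/h.
Fuel reacted = 0.721 × 27.9 → ξ = 20.12 kmol/h.
Outlet (n = n₀ + ν ξ):
  C₂H₅OH: 27.9 − 1(20.12) = 7.784
  O₂: 179.2 − 3(20.12) = 118.9
  N₂: 674.1 (inert)
  CO₂: 0 + 2(20.12) = 40.23
  H₂O: 0 + 3(20.12) = 60.35
Total out = 901.4 kmol/h; y_N₂ = 674.1 / 901.4 = 0.7479.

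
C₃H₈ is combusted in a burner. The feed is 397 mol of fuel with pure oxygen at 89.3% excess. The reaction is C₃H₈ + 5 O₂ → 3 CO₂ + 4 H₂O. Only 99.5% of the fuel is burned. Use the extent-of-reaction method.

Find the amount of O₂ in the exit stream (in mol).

1780 mol

Stoichiometric O₂ = 5 × 397 = 1985 mol; O₂ fed = 1985 × 1.893 = 3758 mol.
Fuel reacted = 0.995 × 397 → ξ = 395 mol.
Outlet (n = n₀ + ν ξ):
  C₃H₈: 397 − 1(395) = 1.985
  O₂: 3758 − 5(395) = 1783
  CO₂: 0 + 3(395) = 1185
  H₂O: 0 + 4(395) = 1580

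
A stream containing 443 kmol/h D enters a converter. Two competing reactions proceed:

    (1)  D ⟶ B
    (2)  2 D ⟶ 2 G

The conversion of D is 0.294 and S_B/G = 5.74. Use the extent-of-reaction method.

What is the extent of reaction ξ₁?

ξ₁ = 111 kmol/h

Conversion of D: D consumed = 0.294 × 443 = 130.2 kmol/h = 1ξ₁ + 2ξ₂.
Selectivity: 1ξ₁ / (2ξ₂) = 5.74 → ξ₁ = 11.48 ξ₂.
Substitute: (1·11.48 + 2) ξ₂ = 130.2 → ξ₂ = 9.662 kmol/h, ξ₁ = 110.9 kmol/h.
Outlet amounts (n = n₀ + Σ ν·ξ):
  D: 443 − 1(110.9) − 2(9.662) = 312.8
  B: 0 + 1(110.9) = 110.9
  G: 0 + 2(9.662) = 19.32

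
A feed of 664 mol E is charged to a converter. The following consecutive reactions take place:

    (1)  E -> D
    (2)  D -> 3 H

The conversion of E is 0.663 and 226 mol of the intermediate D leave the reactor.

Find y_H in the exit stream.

0.588

Conversion of E: E consumed = 1ξ₁ = 0.663 × 664 → ξ₁ = 440.2 mol.
D balance: n_D = 0 + 1ξ₁ − 1ξ₂ = 226 → ξ₂ = (1·440.2 − 226)/1 = 214.2 mol.
Outlet amounts (n = n₀ + Σ ν·ξ):
  E: 664 − 1(440.2) = 223.8
  D: 0 + 1(440.2) − 1(214.2) = 226
  H: 0 + 3(214.2) = 642.7
Total out = 1092 mol; y_H = 642.7 / 1092 = 0.5883.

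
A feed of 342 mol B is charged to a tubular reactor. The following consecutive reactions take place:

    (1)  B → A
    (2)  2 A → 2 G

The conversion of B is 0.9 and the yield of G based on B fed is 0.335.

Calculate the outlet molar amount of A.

Conversion of B: B consumed = 1ξ₁ = 0.9 × 342 → ξ₁ = 307.8 mol.
Yield of G: 2ξ₂ / 342 = 0.335 → ξ₂ = 57.29 mol.
Outlet amounts (n = n₀ + Σ ν·ξ):
  B: 342 − 1(307.8) = 34.2
  A: 0 + 1(307.8) − 2(57.29) = 193.2
  G: 0 + 2(57.29) = 114.6

193 mol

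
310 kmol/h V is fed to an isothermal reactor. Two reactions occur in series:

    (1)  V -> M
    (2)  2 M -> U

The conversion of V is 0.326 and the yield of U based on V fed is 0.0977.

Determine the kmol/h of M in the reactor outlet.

Conversion of V: V consumed = 1ξ₁ = 0.326 × 310 → ξ₁ = 101.1 kmol/h.
Yield of U: 1ξ₂ / 310 = 0.0977 → ξ₂ = 30.29 kmol/h.
Outlet amounts (n = n₀ + Σ ν·ξ):
  V: 310 − 1(101.1) = 208.9
  M: 0 + 1(101.1) − 2(30.29) = 40.49
  U: 0 + 1(30.29) = 30.29

40.5 kmol/h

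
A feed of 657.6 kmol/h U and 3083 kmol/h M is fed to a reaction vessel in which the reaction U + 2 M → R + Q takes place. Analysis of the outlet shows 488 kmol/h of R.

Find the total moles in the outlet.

For R: n = n₀ + 1ξ → 488 = 0 + 1ξ, giving ξ = 488 kmol/h.
Outlet amounts (n = n₀ + ν ξ):
  U: 657.6 − 1(488) = 169.6
  M: 3083 − 2(488) = 2107
  R: 0 + 1(488) = 488
  Q: 0 + 1(488) = 488
Total out = 169.6 + 2107 + 488 + 488 = 3253 kmol/h.

3250 kmol/h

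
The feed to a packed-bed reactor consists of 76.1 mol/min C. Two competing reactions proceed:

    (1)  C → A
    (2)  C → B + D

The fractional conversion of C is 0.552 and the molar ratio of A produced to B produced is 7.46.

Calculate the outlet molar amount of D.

Conversion of C: C consumed = 0.552 × 76.1 = 42.01 mol/min = 1ξ₁ + 1ξ₂.
Selectivity: 1ξ₁ / (1ξ₂) = 7.46 → ξ₁ = 7.46 ξ₂.
Substitute: (1·7.46 + 1) ξ₂ = 42.01 → ξ₂ = 4.965 mol/min, ξ₁ = 37.04 mol/min.
Outlet amounts (n = n₀ + Σ ν·ξ):
  C: 76.1 − 1(37.04) − 1(4.965) = 34.09
  A: 0 + 1(37.04) = 37.04
  B: 0 + 1(4.965) = 4.965
  D: 0 + 1(4.965) = 4.965

4.97 mol/min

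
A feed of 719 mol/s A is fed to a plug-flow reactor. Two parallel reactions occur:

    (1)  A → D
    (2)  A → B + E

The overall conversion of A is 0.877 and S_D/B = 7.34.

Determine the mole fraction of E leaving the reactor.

0.0952

Conversion of A: A consumed = 0.877 × 719 = 630.6 mol/s = 1ξ₁ + 1ξ₂.
Selectivity: 1ξ₁ / (1ξ₂) = 7.34 → ξ₁ = 7.34 ξ₂.
Substitute: (1·7.34 + 1) ξ₂ = 630.6 → ξ₂ = 75.61 mol/s, ξ₁ = 555 mol/s.
Outlet amounts (n = n₀ + Σ ν·ξ):
  A: 719 − 1(555) − 1(75.61) = 88.44
  D: 0 + 1(555) = 555
  B: 0 + 1(75.61) = 75.61
  E: 0 + 1(75.61) = 75.61
Total out = 794.6 mol/s; y_E = 75.61 / 794.6 = 0.09515.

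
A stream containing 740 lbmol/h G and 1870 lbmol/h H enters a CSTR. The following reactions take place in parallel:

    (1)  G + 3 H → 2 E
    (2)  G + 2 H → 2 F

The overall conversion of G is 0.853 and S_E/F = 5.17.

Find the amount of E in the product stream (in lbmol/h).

Conversion of G: G consumed = 0.853 × 740 = 631.2 lbmol/h = 1ξ₁ + 1ξ₂.
Selectivity: 2ξ₁ / (2ξ₂) = 5.17 → ξ₁ = 5.17 ξ₂.
Substitute: (1·5.17 + 1) ξ₂ = 631.2 → ξ₂ = 102.3 lbmol/h, ξ₁ = 528.9 lbmol/h.
Outlet amounts (n = n₀ + Σ ν·ξ):
  G: 740 − 1(528.9) − 1(102.3) = 108.8
  H: 1870 − 3(528.9) − 2(102.3) = 78.64
  E: 0 + 2(528.9) = 1058
  F: 0 + 2(102.3) = 204.6

1060 lbmol/h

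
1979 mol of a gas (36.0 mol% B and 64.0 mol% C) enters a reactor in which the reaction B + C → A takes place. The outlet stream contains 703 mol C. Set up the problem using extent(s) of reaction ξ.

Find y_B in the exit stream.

0.105

For C: n = n₀ − 1ξ → 703 = 1267 − 1ξ, giving ξ = 563.6 mol.
Outlet amounts (n = n₀ + ν ξ):
  B: 712.4 − 1(563.6) = 148.9
  C: 1267 − 1(563.6) = 703
  A: 0 + 1(563.6) = 563.6
Total out = 1415 mol; y_B = 148.9 / 1415 = 0.1052.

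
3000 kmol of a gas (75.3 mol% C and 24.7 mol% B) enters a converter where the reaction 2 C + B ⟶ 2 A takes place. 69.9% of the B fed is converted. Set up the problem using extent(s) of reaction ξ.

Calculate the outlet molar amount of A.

1040 kmol

B reacted = 0.699 × 741 = 518 kmol; ν_B = −1, so ξ = 518/1 = 518 kmol.
Outlet amounts (n = n₀ + ν ξ):
  C: 2259 − 2(518) = 1223
  B: 741 − 1(518) = 223
  A: 0 + 2(518) = 1036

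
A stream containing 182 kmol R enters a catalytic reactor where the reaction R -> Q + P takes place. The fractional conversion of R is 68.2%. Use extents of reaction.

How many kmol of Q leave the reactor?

124 kmol

R reacted = 0.682 × 182 = 124.1 kmol; ν_R = −1, so ξ = 124.1/1 = 124.1 kmol.
Outlet amounts (n = n₀ + ν ξ):
  R: 182 − 1(124.1) = 57.88
  Q: 0 + 1(124.1) = 124.1
  P: 0 + 1(124.1) = 124.1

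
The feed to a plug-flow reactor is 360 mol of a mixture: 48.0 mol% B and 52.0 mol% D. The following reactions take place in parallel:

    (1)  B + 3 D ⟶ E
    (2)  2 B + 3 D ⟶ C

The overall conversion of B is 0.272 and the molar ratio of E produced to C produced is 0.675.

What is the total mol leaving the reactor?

254 mol

Conversion of B: B consumed = 0.272 × 172.8 = 47 mol = 1ξ₁ + 2ξ₂.
Selectivity: 1ξ₁ / (1ξ₂) = 0.675 → ξ₁ = 0.675 ξ₂.
Substitute: (1·0.675 + 2) ξ₂ = 47 → ξ₂ = 17.57 mol, ξ₁ = 11.86 mol.
Outlet amounts (n = n₀ + Σ ν·ξ):
  B: 172.8 − 1(11.86) − 2(17.57) = 125.8
  D: 187.2 − 3(11.86) − 3(17.57) = 98.91
  E: 0 + 1(11.86) = 11.86
  C: 0 + 1(17.57) = 17.57
Total out = 125.8 + 98.91 + 11.86 + 17.57 = 254.1 mol.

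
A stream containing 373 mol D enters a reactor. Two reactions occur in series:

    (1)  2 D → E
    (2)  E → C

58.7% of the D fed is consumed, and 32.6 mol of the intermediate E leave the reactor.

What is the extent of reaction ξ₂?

ξ₂ = 76.9 mol

Conversion of D: D consumed = 2ξ₁ = 0.587 × 373 → ξ₁ = 109.5 mol.
E balance: n_E = 0 + 1ξ₁ − 1ξ₂ = 32.6 → ξ₂ = (1·109.5 − 32.6)/1 = 76.88 mol.
Outlet amounts (n = n₀ + Σ ν·ξ):
  D: 373 − 2(109.5) = 154
  E: 0 + 1(109.5) − 1(76.88) = 32.6
  C: 0 + 1(76.88) = 76.88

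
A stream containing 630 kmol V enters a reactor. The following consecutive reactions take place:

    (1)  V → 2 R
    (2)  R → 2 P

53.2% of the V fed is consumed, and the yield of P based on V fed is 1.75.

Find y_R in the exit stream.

Conversion of V: V consumed = 1ξ₁ = 0.532 × 630 → ξ₁ = 335.2 kmol.
Yield of P: 2ξ₂ / 630 = 1.75 → ξ₂ = 551.2 kmol.
Outlet amounts (n = n₀ + Σ ν·ξ):
  V: 630 − 1(335.2) = 294.8
  R: 0 + 2(335.2) − 1(551.2) = 119.1
  P: 0 + 2(551.2) = 1102
Total out = 1516 kmol; y_R = 119.1 / 1516 = 0.07852.

0.0785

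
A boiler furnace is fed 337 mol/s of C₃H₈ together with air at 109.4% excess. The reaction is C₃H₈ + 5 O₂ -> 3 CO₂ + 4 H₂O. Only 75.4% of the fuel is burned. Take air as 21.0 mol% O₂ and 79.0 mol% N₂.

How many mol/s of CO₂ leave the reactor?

Stoichiometric O₂ = 5 × 337 = 1685 mol/s; O₂ fed = 1685 × 2.094 = 3528 mol/s.
N₂ fed = 3528 × 79/21 = 13270 mol/s.
Fuel reacted = 0.754 × 337 → ξ = 254.1 mol/s.
Outlet (n = n₀ + ν ξ):
  C₃H₈: 337 − 1(254.1) = 82.9
  O₂: 3528 − 5(254.1) = 2258
  N₂: 13270 (inert)
  CO₂: 0 + 3(254.1) = 762.3
  H₂O: 0 + 4(254.1) = 1016

762 mol/s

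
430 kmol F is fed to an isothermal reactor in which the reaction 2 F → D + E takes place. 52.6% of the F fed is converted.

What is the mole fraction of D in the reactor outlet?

0.263

F reacted = 0.526 × 430 = 226.2 kmol; ν_F = −2, so ξ = 226.2/2 = 113.1 kmol.
Outlet amounts (n = n₀ + ν ξ):
  F: 430 − 2(113.1) = 203.8
  D: 0 + 1(113.1) = 113.1
  E: 0 + 1(113.1) = 113.1
Total out = 430 kmol; y_D = 113.1 / 430 = 0.263.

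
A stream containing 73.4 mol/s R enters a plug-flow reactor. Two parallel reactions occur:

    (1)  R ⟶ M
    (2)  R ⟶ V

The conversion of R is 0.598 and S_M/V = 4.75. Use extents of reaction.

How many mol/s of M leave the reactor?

36.3 mol/s

Conversion of R: R consumed = 0.598 × 73.4 = 43.89 mol/s = 1ξ₁ + 1ξ₂.
Selectivity: 1ξ₁ / (1ξ₂) = 4.75 → ξ₁ = 4.75 ξ₂.
Substitute: (1·4.75 + 1) ξ₂ = 43.89 → ξ₂ = 7.634 mol/s, ξ₁ = 36.26 mol/s.
Outlet amounts (n = n₀ + Σ ν·ξ):
  R: 73.4 − 1(36.26) − 1(7.634) = 29.51
  M: 0 + 1(36.26) = 36.26
  V: 0 + 1(7.634) = 7.634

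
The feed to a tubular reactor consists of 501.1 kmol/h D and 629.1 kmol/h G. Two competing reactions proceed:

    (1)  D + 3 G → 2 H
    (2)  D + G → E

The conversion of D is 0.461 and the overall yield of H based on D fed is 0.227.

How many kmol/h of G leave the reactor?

284 kmol/h

Yield of H: 2ξ₁ / 501.1 = 0.227 → ξ₁ = 56.87 kmol/h.
Conversion of D: 1ξ₁ + 1ξ₂ = 0.461 × 501.1 = 231 → ξ₂ = 174.1 kmol/h.
Outlet amounts (n = n₀ + Σ ν·ξ):
  D: 501.1 − 1(56.87) − 1(174.1) = 270.1
  G: 629.1 − 3(56.87) − 1(174.1) = 284.3
  H: 0 + 2(56.87) = 113.7
  E: 0 + 1(174.1) = 174.1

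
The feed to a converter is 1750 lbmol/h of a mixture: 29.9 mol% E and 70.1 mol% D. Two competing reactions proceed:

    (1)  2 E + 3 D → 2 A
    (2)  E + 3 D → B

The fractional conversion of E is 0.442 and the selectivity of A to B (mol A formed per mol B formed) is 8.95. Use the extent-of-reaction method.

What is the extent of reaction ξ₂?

Conversion of E: E consumed = 0.442 × 523.2 = 231.3 lbmol/h = 2ξ₁ + 1ξ₂.
Selectivity: 2ξ₁ / (1ξ₂) = 8.95 → ξ₁ = 4.475 ξ₂.
Substitute: (2·4.475 + 1) ξ₂ = 231.3 → ξ₂ = 23.24 lbmol/h, ξ₁ = 104 lbmol/h.
Outlet amounts (n = n₀ + Σ ν·ξ):
  E: 523.2 − 2(104) − 1(23.24) = 292
  D: 1227 − 3(104) − 3(23.24) = 845
  A: 0 + 2(104) = 208
  B: 0 + 1(23.24) = 23.24

ξ₂ = 23.2 lbmol/h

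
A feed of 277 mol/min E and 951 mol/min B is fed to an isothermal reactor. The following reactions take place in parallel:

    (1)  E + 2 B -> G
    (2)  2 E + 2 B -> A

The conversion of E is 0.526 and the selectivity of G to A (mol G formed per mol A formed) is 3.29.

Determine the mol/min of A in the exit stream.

27.5 mol/min

Conversion of E: E consumed = 0.526 × 277 = 145.7 mol/min = 1ξ₁ + 2ξ₂.
Selectivity: 1ξ₁ / (1ξ₂) = 3.29 → ξ₁ = 3.29 ξ₂.
Substitute: (1·3.29 + 2) ξ₂ = 145.7 → ξ₂ = 27.54 mol/min, ξ₁ = 90.62 mol/min.
Outlet amounts (n = n₀ + Σ ν·ξ):
  E: 277 − 1(90.62) − 2(27.54) = 131.3
  B: 951 − 2(90.62) − 2(27.54) = 714.7
  G: 0 + 1(90.62) = 90.62
  A: 0 + 1(27.54) = 27.54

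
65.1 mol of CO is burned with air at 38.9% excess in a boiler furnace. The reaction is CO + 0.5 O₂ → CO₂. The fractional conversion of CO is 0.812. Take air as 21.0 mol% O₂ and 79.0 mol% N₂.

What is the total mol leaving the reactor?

254 mol

Stoichiometric O₂ = 0.5 × 65.1 = 32.55 mol; O₂ fed = 32.55 × 1.389 = 45.21 mol.
N₂ fed = 45.21 × 79/21 = 170.1 mol.
Fuel reacted = 0.812 × 65.1 → ξ = 52.86 mol.
Outlet (n = n₀ + ν ξ):
  CO: 65.1 − 1(52.86) = 12.24
  O₂: 45.21 − 0.5(52.86) = 18.78
  N₂: 170.1 (inert)
  CO₂: 0 + 1(52.86) = 52.86
Total out = 12.24 + 18.78 + 170.1 + 52.86 = 254 mol.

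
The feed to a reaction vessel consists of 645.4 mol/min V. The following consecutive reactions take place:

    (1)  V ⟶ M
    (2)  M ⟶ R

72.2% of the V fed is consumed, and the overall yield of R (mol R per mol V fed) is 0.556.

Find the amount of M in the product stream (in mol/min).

Conversion of V: V consumed = 1ξ₁ = 0.722 × 645.4 → ξ₁ = 466 mol/min.
Yield of R: 1ξ₂ / 645.4 = 0.556 → ξ₂ = 358.8 mol/min.
Outlet amounts (n = n₀ + Σ ν·ξ):
  V: 645.4 − 1(466) = 179.4
  M: 0 + 1(466) − 1(358.8) = 107.1
  R: 0 + 1(358.8) = 358.8

107 mol/min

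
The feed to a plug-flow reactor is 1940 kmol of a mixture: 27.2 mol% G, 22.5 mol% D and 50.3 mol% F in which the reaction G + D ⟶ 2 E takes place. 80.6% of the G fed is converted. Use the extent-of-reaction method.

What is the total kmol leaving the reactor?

G reacted = 0.806 × 527.7 = 425.3 kmol; ν_G = −1, so ξ = 425.3/1 = 425.3 kmol.
Outlet amounts (n = n₀ + ν ξ):
  G: 527.7 − 1(425.3) = 102.4
  D: 436.5 − 1(425.3) = 11.19
  E: 0 + 2(425.3) = 850.6
  F: 975.8 (inert)
Total out = 102.4 + 11.19 + 850.6 + 975.8 = 1940 kmol.

1940 kmol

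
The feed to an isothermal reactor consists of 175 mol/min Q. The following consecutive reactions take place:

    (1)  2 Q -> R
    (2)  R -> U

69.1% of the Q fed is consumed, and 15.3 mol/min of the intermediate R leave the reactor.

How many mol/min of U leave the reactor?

45.2 mol/min

Conversion of Q: Q consumed = 2ξ₁ = 0.691 × 175 → ξ₁ = 60.46 mol/min.
R balance: n_R = 0 + 1ξ₁ − 1ξ₂ = 15.3 → ξ₂ = (1·60.46 − 15.3)/1 = 45.16 mol/min.
Outlet amounts (n = n₀ + Σ ν·ξ):
  Q: 175 − 2(60.46) = 54.08
  R: 0 + 1(60.46) − 1(45.16) = 15.3
  U: 0 + 1(45.16) = 45.16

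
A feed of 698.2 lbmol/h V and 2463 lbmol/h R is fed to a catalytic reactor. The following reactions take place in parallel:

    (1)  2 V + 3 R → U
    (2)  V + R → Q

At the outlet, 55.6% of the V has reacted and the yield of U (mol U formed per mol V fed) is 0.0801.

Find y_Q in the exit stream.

Yield of U: 1ξ₁ / 698.2 = 0.0801 → ξ₁ = 55.93 lbmol/h.
Conversion of V: 2ξ₁ + 1ξ₂ = 0.556 × 698.2 = 388.2 → ξ₂ = 276.3 lbmol/h.
Outlet amounts (n = n₀ + Σ ν·ξ):
  V: 698.2 − 2(55.93) − 1(276.3) = 310
  R: 2463 − 3(55.93) − 1(276.3) = 2019
  U: 0 + 1(55.93) = 55.93
  Q: 0 + 1(276.3) = 276.3
Total out = 2661 lbmol/h; y_Q = 276.3 / 2661 = 0.1038.

0.104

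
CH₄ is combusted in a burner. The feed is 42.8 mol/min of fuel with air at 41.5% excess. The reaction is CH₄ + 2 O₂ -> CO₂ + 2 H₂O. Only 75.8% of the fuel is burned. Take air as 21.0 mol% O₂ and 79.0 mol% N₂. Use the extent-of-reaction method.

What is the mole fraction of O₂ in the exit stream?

0.0908

Stoichiometric O₂ = 2 × 42.8 = 85.6 mol/min; O₂ fed = 85.6 × 1.415 = 121.1 mol/min.
N₂ fed = 121.1 × 79/21 = 455.7 mol/min.
Fuel reacted = 0.758 × 42.8 → ξ = 32.44 mol/min.
Outlet (n = n₀ + ν ξ):
  CH₄: 42.8 − 1(32.44) = 10.36
  O₂: 121.1 − 2(32.44) = 56.24
  N₂: 455.7 (inert)
  CO₂: 0 + 1(32.44) = 32.44
  H₂O: 0 + 2(32.44) = 64.88
Total out = 619.6 mol/min; y_O₂ = 56.24 / 619.6 = 0.09077.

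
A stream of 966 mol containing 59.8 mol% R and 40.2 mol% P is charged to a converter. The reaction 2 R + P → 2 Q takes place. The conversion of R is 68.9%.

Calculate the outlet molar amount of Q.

R reacted = 0.689 × 577.7 = 398 mol; ν_R = −2, so ξ = 398/2 = 199 mol.
Outlet amounts (n = n₀ + ν ξ):
  R: 577.7 − 2(199) = 179.7
  P: 388.3 − 1(199) = 189.3
  Q: 0 + 2(199) = 398

398 mol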